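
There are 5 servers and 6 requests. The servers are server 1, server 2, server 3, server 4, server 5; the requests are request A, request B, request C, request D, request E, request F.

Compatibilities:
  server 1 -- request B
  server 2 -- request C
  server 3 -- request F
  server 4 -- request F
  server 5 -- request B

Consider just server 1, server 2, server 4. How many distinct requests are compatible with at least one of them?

3

The union of neighbours of {server 1, server 2, server 4} is {request B, request C, request F}, which has 3 elements.
Since |N(S)| = 3 ≥ |S| = 3, Hall's condition holds for this subset.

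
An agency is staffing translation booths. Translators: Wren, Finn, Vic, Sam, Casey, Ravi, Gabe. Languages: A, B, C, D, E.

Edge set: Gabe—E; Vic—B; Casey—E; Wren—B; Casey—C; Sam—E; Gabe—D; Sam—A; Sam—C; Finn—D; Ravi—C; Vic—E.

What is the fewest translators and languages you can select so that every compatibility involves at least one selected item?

5

A maximum matching has 5 edges (e.g. Wren–B, Finn–D, Vic–E, Sam–A, Casey–C).
By König's theorem the minimum vertex cover has the same size. One such cover is {Sam, B, C, D, E}.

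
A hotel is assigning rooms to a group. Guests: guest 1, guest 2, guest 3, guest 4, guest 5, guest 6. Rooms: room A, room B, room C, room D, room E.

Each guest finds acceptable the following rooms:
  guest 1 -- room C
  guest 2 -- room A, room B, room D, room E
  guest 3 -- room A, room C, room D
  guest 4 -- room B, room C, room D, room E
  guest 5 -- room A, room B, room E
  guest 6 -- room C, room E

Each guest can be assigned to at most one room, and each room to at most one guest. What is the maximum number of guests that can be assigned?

5

One maximum matching: guest 1→room C, guest 2→room B, guest 3→room A, guest 4→room D, guest 5→room E.
The set {guest 1, guest 2, guest 3, guest 4, guest 5, guest 6} has only 5 neighbours ({room A, room B, room C, room D, room E}), so by Hall's theorem at most 5 of the 6 guests can be matched.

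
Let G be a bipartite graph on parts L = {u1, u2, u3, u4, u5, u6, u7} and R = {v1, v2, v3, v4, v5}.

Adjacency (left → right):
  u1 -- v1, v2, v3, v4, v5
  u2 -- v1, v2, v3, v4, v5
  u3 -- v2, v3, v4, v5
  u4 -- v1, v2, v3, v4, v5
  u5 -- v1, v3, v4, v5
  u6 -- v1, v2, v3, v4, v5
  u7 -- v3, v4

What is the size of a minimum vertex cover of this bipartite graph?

The 5 edges u1–v4, u2–v3, u3–v5, u4–v2, u5–v1 form a matching, so any vertex cover needs at least 5 vertices (one per matched edge).
Conversely {v1, v2, v3, v4, v5} meets every edge and has exactly 5 vertices, so 5 is optimal.

5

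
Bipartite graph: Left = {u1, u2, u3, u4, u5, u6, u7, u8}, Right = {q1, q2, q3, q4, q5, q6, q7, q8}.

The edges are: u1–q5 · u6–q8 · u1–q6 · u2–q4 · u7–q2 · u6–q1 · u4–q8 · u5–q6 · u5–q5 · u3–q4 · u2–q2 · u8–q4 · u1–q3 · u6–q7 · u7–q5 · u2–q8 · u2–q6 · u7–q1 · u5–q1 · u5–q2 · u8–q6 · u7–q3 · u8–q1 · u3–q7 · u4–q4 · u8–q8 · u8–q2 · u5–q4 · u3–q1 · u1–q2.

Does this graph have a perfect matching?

Yes

For example, pair u1→q3, u2→q2, u3→q1, u4→q8, u5→q4, u6→q7, u7→q5, u8→q6.
Every left vertex is matched, so this is a perfect matching.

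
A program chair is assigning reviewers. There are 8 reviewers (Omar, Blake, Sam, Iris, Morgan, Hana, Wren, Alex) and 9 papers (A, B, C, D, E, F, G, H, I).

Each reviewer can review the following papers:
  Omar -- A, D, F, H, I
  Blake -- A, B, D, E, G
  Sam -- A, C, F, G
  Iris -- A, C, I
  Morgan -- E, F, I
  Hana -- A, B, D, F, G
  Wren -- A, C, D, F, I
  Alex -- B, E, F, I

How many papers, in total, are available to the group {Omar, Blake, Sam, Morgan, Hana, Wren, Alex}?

The union of neighbours of {Omar, Blake, Sam, Morgan, Hana, Wren, Alex} is {A, B, C, D, E, F, G, H, I}, which has 9 elements.
Since |N(S)| = 9 ≥ |S| = 7, Hall's condition holds for this subset.

9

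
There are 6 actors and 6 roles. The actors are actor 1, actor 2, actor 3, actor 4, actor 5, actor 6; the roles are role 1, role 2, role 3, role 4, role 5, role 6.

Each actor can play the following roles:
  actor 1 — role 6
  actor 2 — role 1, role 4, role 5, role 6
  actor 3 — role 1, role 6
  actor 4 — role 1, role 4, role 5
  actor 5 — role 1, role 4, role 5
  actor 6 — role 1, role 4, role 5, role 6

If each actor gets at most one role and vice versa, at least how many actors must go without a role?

One maximum matching: actor 1→role 6, actor 2→role 4, actor 3→role 1, actor 4→role 5.
The set {actor 1, actor 2, actor 3, actor 4, actor 5, actor 6} has only 4 neighbours ({role 1, role 4, role 5, role 6}), so by Hall's theorem at most 4 of the 6 actors can be matched.
That matches 4 of the 6, leaving 2 unmatched; no matching can do better.

2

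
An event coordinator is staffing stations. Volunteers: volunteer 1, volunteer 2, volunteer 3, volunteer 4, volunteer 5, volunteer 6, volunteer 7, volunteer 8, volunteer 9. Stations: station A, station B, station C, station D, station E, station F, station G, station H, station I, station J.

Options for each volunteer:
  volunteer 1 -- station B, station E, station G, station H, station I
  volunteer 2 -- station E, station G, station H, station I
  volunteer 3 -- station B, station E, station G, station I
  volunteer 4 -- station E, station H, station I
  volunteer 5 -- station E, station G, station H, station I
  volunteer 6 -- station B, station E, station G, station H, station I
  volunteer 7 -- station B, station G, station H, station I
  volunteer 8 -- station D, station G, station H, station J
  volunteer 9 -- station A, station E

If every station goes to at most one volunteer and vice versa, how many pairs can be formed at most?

For example, pair volunteer 1-station I, volunteer 2-station G, volunteer 3-station B, volunteer 4-station E, volunteer 5-station H, volunteer 8-station J, volunteer 9-station A.
The set {volunteer 1, volunteer 2, volunteer 3, volunteer 4, volunteer 5, volunteer 6, volunteer 7} has only 5 neighbours ({station B, station E, station G, station H, station I}), so by Hall's theorem at most 7 of the 9 volunteers can be matched.

7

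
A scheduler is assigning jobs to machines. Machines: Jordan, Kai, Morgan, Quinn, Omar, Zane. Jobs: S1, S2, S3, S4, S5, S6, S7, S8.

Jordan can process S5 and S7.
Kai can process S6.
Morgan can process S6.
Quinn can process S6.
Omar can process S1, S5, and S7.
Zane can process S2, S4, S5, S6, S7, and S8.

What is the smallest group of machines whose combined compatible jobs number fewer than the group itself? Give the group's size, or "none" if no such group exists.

Take S = {Kai, Morgan}. Its neighbourhood is {S6}, so |N(S)| = 1 < |S| = 2.
No single vertex violates Hall's condition since each has at least one neighbour, so 2 is the minimum.

2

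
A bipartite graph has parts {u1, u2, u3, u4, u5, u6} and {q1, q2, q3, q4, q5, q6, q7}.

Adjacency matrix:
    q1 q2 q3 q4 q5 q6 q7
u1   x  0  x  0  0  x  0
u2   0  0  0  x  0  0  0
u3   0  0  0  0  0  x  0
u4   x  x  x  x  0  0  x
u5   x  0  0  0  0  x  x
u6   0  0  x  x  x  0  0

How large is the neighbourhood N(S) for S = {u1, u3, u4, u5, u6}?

7

The union of neighbours of {u1, u3, u4, u5, u6} is {q1, q2, q3, q4, q5, q6, q7}, which has 7 elements.
Since |N(S)| = 7 ≥ |S| = 5, Hall's condition holds for this subset.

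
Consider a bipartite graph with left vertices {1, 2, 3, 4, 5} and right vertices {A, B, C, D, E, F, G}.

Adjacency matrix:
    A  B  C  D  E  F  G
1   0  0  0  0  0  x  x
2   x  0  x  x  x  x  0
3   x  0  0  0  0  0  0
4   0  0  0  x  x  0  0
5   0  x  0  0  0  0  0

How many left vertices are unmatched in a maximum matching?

0

For example, pair 1–G, 2–F, 3–A, 4–E, 5–B.
This saturates every left vertex, so 5 is the maximum.
That matches 5 of the 5, leaving 0 unmatched; no matching can do better.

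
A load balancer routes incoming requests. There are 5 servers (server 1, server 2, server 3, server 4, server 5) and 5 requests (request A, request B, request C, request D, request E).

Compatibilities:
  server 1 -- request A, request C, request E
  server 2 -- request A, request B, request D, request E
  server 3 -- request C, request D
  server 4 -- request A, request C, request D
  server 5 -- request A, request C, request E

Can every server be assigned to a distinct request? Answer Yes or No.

For example, pair server 1→request A, server 2→request B, server 3→request D, server 4→request C, server 5→request E.
All 5 servers are covered.

Yes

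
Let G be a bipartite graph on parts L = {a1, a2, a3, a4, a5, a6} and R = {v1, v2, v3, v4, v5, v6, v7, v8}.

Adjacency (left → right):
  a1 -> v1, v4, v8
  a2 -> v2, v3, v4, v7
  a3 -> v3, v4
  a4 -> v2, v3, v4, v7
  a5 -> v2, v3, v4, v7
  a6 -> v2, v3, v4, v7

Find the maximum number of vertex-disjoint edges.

One maximum matching: a1–v1, a2–v4, a3–v3, a4–v7, a5–v2.
The set {a2, a3, a4, a5, a6} has only 4 neighbours ({v2, v3, v4, v7}), so by Hall's theorem at most 5 of the 6 left vertices can be matched.

5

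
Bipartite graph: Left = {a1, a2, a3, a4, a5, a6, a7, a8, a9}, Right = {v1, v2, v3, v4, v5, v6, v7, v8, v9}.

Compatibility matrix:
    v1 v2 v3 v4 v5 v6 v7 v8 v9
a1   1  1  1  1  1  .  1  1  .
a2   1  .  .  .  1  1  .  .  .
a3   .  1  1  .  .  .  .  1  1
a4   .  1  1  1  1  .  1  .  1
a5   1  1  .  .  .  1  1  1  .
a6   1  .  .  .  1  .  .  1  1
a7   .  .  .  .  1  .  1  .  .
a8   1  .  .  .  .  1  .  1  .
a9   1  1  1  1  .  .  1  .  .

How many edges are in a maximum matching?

9

A valid assignment of size 9: a1-v8, a2-v5, a3-v9, a4-v4, a5-v2, a6-v1, a7-v7, a8-v6, a9-v3.
All 9 left vertices are matched, so no larger matching exists.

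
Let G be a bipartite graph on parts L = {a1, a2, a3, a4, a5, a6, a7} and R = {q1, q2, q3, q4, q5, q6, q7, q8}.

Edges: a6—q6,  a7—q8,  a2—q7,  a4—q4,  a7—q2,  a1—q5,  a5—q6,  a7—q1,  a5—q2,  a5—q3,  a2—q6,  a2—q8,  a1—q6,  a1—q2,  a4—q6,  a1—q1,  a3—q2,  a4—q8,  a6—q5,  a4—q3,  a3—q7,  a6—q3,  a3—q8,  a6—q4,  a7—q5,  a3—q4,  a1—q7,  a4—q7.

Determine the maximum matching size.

7

For example, pair a1–q1, a2–q7, a3–q2, a4–q3, a5–q6, a6–q4, a7–q8.
All 7 left vertices are matched, so no larger matching exists.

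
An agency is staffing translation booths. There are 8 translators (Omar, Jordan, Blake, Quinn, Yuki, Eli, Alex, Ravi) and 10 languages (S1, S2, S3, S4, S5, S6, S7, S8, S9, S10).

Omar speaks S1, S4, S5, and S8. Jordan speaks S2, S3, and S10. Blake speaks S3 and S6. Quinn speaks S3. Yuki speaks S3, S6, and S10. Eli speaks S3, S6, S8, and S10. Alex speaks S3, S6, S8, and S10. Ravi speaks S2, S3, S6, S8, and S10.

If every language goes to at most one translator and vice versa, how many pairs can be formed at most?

A valid assignment of size 6: Omar-S4, Jordan-S2, Blake-S6, Quinn-S3, Yuki-S10, Eli-S8.
The set {Jordan, Blake, Quinn, Yuki, Eli, Alex, Ravi} has only 5 neighbours ({S10, S2, S3, S6, S8}), so by Hall's theorem at most 6 of the 8 translators can be matched.

6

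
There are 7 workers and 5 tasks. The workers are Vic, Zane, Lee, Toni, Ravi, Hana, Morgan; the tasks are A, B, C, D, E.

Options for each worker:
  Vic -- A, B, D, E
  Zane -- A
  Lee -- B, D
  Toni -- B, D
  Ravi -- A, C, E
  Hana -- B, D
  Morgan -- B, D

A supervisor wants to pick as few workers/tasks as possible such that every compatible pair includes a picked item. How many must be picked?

5

{Vic, Zane, Ravi, B, D} is a vertex cover of size 5: every edge has an endpoint in this set.
No smaller cover exists because Vic–E, Zane–A, Lee–D, Toni–B, Ravi–C is a matching of size 5, and a cover must include an endpoint of each of these disjoint edges (König's theorem).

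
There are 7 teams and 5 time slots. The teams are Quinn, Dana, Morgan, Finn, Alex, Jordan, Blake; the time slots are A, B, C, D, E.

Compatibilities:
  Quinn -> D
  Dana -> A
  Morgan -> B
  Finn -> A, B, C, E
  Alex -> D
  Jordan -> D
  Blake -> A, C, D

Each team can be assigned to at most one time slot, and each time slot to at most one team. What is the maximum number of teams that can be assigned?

5

One maximum matching: Quinn→D, Dana→A, Morgan→B, Finn→E, Blake→C.
The set {Quinn, Alex, Jordan} has only 1 neighbour ({D}), so by Hall's theorem at most 5 of the 7 teams can be matched.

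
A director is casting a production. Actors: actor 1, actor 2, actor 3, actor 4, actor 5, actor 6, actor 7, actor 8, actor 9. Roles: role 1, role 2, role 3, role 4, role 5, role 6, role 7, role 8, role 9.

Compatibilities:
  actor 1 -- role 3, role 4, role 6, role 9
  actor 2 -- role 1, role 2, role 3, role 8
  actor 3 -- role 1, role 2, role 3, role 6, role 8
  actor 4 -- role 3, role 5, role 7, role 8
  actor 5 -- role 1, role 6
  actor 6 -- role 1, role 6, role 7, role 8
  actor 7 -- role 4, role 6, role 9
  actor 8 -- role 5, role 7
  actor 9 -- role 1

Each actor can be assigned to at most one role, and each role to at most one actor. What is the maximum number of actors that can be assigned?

For example, pair actor 1-role 9, actor 2-role 2, actor 3-role 8, actor 4-role 3, actor 5-role 6, actor 6-role 7, actor 7-role 4, actor 8-role 5, actor 9-role 1.
All 9 actors are matched, so no larger matching exists.

9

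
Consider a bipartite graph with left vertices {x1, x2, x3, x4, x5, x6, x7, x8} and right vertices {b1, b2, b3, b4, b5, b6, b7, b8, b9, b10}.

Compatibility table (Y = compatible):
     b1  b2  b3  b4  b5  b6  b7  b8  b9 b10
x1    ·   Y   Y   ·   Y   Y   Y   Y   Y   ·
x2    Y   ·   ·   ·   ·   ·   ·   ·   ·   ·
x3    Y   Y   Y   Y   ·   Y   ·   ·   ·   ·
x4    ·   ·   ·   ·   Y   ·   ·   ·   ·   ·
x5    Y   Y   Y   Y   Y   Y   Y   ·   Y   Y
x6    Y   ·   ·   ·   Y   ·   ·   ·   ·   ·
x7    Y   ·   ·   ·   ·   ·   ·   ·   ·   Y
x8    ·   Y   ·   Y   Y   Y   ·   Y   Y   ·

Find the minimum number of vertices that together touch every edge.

The 7 edges x1–b8, x2–b1, x3–b4, x4–b5, x5–b7, x7–b10, x8–b6 form a matching, so any vertex cover needs at least 7 vertices (one per matched edge).
Conversely {x1, x3, x5, x7, x8, b1, b5} meets every edge and has exactly 7 vertices, so 7 is optimal.

7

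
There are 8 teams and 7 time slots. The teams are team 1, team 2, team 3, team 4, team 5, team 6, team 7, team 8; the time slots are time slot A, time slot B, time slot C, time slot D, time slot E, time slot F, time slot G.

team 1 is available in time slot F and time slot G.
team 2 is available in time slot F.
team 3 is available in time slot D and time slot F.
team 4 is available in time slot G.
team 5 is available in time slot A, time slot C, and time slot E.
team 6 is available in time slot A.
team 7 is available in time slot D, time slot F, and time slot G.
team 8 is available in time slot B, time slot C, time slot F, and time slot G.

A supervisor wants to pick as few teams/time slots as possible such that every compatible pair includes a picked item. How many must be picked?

6

{team 5, team 6, team 8, time slot D, time slot F, time slot G} is a vertex cover of size 6: every edge has an endpoint in this set.
No smaller cover exists because team 1–time slot G, team 2–time slot F, team 3–time slot D, team 5–time slot C, team 6–time slot A, team 8–time slot B is a matching of size 6, and a cover must include an endpoint of each of these disjoint edges (König's theorem).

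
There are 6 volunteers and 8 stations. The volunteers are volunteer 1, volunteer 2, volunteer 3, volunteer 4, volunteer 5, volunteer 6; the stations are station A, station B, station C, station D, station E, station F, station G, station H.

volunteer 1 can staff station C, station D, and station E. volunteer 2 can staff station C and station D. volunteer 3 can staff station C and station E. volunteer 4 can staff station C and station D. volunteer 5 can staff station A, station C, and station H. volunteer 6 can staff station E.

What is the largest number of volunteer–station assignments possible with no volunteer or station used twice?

4

One maximum matching: volunteer 1→station E, volunteer 2→station D, volunteer 3→station C, volunteer 5→station A.
The set {volunteer 1, volunteer 2, volunteer 3, volunteer 4, volunteer 6} has only 3 neighbours ({station C, station D, station E}), so by Hall's theorem at most 4 of the 6 volunteers can be matched.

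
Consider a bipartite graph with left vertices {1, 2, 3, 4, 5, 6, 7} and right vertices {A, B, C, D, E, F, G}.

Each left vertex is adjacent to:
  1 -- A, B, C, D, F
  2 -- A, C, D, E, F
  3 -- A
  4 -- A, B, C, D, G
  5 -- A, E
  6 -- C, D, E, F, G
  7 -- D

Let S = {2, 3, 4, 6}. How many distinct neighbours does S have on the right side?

The union of neighbours of {2, 3, 4, 6} is {A, B, C, D, E, F, G}, which has 7 elements.
Since |N(S)| = 7 ≥ |S| = 4, Hall's condition holds for this subset.

7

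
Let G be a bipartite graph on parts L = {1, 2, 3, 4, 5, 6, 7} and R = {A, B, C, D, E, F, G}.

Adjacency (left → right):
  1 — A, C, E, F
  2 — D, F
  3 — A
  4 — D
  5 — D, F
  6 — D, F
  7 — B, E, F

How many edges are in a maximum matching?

For example, pair 1–E, 2–F, 3–A, 4–D, 7–B.
The set {2, 4, 5, 6} has only 2 neighbours ({D, F}), so by Hall's theorem at most 5 of the 7 left vertices can be matched.

5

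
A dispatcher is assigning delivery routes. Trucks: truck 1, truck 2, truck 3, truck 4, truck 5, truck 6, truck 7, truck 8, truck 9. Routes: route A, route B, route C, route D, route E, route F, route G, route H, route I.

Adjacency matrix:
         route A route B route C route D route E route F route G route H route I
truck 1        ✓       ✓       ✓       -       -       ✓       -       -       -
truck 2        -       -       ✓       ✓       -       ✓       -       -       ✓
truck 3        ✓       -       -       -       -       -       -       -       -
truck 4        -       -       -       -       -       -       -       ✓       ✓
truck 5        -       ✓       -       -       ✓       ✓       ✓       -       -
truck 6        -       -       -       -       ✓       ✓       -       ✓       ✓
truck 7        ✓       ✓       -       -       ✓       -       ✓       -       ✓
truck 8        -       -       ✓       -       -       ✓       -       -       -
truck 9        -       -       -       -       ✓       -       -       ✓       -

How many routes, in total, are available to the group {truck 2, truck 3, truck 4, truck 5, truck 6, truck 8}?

The union of neighbours of {truck 2, truck 3, truck 4, truck 5, truck 6, truck 8} is {route A, route B, route C, route D, route E, route F, route G, route H, route I}, which has 9 elements.
Since |N(S)| = 9 ≥ |S| = 6, Hall's condition holds for this subset.

9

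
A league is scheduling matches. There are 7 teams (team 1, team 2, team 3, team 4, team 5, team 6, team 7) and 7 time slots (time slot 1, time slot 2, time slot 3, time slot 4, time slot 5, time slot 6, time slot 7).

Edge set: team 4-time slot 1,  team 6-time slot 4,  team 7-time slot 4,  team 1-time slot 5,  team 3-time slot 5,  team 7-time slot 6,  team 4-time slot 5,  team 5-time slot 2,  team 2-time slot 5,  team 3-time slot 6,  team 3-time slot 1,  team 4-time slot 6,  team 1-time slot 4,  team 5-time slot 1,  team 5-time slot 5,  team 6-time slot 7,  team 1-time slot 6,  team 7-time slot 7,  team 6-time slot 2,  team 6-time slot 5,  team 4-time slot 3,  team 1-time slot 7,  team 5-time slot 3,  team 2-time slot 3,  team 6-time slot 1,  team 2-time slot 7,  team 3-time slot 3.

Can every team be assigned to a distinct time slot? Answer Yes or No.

Yes

One maximum matching: team 1–time slot 7, team 2–time slot 3, team 3–time slot 5, team 4–time slot 6, team 5–time slot 2, team 6–time slot 1, team 7–time slot 4.
Every team is matched, so this is a perfect matching.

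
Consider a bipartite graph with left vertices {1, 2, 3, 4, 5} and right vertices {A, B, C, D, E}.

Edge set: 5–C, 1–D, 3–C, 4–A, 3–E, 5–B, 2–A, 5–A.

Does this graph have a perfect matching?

The set {2, 4} has only 1 neighbour ({A}), so by Hall's theorem at most 4 of the 5 left vertices can be matched.
Hence no matching covers every left vertex.

No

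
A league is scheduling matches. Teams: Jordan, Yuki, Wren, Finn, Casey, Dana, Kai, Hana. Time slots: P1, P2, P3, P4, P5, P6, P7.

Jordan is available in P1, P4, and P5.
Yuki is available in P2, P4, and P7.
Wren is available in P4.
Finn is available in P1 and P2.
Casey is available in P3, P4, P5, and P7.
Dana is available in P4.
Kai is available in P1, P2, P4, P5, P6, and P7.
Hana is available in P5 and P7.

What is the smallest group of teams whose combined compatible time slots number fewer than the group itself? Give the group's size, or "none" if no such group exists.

Take S = {Wren, Dana}. Its neighbourhood is {P4}, so |N(S)| = 1 < |S| = 2.
No single vertex violates Hall's condition since each has at least one neighbour, so 2 is the minimum.

2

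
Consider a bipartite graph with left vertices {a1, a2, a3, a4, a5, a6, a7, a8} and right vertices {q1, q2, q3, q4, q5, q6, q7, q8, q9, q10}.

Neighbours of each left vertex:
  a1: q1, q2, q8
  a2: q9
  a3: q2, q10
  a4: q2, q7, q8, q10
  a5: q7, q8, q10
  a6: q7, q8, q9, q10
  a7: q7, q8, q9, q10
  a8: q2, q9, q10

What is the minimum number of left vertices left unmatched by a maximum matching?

For example, pair a1–q1, a2–q9, a3–q10, a4–q2, a5–q7, a6–q8.
The set {a2, a3, a4, a5, a6, a7, a8} has only 5 neighbours ({q10, q2, q7, q8, q9}), so by Hall's theorem at most 6 of the 8 left vertices can be matched.
That matches 6 of the 8, leaving 2 unmatched; no matching can do better.

2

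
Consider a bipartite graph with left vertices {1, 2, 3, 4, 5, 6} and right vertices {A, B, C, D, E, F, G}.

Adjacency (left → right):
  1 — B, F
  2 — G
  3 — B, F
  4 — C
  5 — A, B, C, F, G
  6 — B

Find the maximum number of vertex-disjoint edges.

A valid assignment of size 5: 1→F, 2→G, 3→B, 4→C, 5→A.
The set {1, 3, 6} has only 2 neighbours ({B, F}), so by Hall's theorem at most 5 of the 6 left vertices can be matched.

5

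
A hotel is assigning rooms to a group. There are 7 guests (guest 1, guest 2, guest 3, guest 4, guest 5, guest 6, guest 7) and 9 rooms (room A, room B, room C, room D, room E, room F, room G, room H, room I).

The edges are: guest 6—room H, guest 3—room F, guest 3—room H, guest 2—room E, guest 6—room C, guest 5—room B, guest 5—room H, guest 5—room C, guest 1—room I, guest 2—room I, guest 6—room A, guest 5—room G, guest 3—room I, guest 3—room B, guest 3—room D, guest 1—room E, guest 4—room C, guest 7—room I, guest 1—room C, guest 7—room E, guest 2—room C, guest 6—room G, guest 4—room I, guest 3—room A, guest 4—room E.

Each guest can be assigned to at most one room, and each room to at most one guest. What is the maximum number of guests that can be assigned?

6

For example, pair guest 1-room C, guest 2-room E, guest 3-room D, guest 4-room I, guest 5-room H, guest 6-room G.
The set {guest 1, guest 2, guest 4, guest 7} has only 3 neighbours ({room C, room E, room I}), so by Hall's theorem at most 6 of the 7 guests can be matched.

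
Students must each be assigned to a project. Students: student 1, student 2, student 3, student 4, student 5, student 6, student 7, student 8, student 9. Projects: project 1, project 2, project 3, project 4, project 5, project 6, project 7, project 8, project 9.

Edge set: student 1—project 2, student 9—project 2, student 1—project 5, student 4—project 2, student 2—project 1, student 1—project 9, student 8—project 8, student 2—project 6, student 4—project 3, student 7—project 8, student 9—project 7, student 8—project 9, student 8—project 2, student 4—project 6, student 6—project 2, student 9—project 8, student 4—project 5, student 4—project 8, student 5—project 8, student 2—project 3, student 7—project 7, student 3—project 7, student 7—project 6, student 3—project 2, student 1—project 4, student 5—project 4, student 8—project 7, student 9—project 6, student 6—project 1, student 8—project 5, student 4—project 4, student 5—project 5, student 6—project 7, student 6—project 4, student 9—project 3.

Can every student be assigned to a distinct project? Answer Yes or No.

Yes

For example, pair student 1→project 9, student 2→project 1, student 3→project 2, student 4→project 6, student 5→project 5, student 6→project 4, student 7→project 8, student 8→project 7, student 9→project 3.
All 9 students are covered.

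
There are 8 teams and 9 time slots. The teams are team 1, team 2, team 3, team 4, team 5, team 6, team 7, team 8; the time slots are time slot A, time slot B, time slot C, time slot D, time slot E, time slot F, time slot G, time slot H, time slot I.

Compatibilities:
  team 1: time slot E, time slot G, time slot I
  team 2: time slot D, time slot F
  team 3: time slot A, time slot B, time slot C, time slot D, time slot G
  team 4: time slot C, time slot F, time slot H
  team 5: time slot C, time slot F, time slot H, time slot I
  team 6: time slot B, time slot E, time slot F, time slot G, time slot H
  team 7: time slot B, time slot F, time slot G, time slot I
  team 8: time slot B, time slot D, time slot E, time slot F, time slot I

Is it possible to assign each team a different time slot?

A valid assignment of size 8: team 1-time slot I, team 2-time slot D, team 3-time slot C, team 4-time slot H, team 5-time slot F, team 6-time slot G, team 7-time slot B, team 8-time slot E.
All 8 teams are covered.

Yes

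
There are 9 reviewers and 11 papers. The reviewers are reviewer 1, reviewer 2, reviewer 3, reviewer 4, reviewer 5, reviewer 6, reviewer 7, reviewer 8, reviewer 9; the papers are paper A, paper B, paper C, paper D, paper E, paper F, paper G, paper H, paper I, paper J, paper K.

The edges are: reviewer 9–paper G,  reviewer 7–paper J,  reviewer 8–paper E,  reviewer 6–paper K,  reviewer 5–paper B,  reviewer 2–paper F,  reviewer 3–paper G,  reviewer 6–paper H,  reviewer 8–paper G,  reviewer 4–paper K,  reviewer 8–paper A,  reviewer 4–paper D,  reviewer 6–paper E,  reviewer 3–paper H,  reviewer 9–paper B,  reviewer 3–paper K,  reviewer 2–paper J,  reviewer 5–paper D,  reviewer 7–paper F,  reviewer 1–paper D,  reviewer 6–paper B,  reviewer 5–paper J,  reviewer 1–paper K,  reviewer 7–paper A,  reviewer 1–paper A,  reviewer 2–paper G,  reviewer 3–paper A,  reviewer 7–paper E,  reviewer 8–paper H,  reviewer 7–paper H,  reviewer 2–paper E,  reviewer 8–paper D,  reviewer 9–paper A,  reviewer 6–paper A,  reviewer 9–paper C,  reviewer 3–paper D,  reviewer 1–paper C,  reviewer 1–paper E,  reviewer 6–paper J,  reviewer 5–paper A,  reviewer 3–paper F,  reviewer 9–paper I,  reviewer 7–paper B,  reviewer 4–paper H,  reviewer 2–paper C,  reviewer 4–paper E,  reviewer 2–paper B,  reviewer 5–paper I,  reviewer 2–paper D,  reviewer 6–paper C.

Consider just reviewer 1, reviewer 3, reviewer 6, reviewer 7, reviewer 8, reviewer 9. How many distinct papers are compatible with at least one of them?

11

The union of neighbours of {reviewer 1, reviewer 3, reviewer 6, reviewer 7, reviewer 8, reviewer 9} is {paper A, paper B, paper C, paper D, paper E, paper F, paper G, paper H, paper I, paper J, paper K}, which has 11 elements.
Since |N(S)| = 11 ≥ |S| = 6, Hall's condition holds for this subset.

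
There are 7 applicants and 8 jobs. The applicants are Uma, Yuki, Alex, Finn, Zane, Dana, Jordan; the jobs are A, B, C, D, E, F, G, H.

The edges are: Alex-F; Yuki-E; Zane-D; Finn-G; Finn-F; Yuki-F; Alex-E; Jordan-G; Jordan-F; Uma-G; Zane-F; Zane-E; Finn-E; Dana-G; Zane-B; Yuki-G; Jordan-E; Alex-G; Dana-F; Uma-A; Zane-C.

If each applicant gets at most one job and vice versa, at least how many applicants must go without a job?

2

One maximum matching: Uma–A, Yuki–F, Alex–G, Finn–E, Zane–B.
The set {Yuki, Alex, Finn, Dana, Jordan} has only 3 neighbours ({E, F, G}), so by Hall's theorem at most 5 of the 7 applicants can be matched.
That matches 5 of the 7, leaving 2 unmatched; no matching can do better.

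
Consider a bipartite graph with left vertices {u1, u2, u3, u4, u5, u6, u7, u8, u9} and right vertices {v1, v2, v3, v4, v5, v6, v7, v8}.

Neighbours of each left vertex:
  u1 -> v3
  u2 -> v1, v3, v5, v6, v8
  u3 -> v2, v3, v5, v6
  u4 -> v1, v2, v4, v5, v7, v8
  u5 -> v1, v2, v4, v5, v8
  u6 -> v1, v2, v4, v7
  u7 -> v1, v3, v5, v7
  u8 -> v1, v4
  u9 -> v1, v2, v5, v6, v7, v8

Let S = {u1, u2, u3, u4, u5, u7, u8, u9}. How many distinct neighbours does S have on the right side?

8

The union of neighbours of {u1, u2, u3, u4, u5, u7, u8, u9} is {v1, v2, v3, v4, v5, v6, v7, v8}, which has 8 elements.
Since |N(S)| = 8 ≥ |S| = 8, Hall's condition holds for this subset.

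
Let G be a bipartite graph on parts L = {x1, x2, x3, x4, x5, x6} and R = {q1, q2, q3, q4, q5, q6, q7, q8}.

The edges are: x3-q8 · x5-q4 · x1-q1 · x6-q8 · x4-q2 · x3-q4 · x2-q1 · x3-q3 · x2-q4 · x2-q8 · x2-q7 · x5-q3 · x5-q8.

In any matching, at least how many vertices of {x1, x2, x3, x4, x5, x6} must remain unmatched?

A valid assignment of size 6: x1→q1, x2→q7, x3→q3, x4→q2, x5→q4, x6→q8.
This saturates every left vertex, so 6 is the maximum.
That matches 6 of the 6, leaving 0 unmatched; no matching can do better.

0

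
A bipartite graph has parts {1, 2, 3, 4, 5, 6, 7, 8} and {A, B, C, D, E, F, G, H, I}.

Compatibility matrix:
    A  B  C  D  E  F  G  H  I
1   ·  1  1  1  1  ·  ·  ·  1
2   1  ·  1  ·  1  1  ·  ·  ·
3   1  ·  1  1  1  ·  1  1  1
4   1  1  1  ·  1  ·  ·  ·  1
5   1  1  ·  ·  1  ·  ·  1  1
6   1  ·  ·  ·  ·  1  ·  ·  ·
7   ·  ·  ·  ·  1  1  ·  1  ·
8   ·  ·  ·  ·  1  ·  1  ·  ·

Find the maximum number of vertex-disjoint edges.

A valid assignment of size 8: 1→D, 2→C, 3→G, 4→A, 5→B, 6→F, 7→H, 8→E.
All 8 left vertices are matched, so no larger matching exists.

8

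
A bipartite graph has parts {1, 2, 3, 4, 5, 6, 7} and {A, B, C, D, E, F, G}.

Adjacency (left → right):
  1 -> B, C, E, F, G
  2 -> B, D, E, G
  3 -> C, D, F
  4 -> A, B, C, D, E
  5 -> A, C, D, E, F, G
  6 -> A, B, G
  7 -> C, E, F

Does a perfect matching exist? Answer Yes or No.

Yes

A valid assignment of size 7: 1–F, 2–B, 3–C, 4–D, 5–A, 6–G, 7–E.
All 7 left vertices are covered.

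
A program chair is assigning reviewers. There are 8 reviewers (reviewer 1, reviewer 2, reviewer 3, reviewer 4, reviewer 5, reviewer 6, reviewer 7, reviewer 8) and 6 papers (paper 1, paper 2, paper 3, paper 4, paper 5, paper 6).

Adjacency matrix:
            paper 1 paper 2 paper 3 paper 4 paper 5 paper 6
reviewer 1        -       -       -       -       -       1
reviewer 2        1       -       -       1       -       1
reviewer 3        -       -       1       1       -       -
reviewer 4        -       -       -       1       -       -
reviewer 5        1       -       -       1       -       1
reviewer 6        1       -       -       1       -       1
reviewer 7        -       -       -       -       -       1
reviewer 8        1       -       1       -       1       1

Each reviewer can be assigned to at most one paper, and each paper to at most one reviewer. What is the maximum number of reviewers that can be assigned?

One maximum matching: reviewer 1-paper 6, reviewer 2-paper 1, reviewer 3-paper 3, reviewer 4-paper 4, reviewer 8-paper 5.
The set {reviewer 1, reviewer 2, reviewer 4, reviewer 5, reviewer 6, reviewer 7} has only 3 neighbours ({paper 1, paper 4, paper 6}), so by Hall's theorem at most 5 of the 8 reviewers can be matched.

5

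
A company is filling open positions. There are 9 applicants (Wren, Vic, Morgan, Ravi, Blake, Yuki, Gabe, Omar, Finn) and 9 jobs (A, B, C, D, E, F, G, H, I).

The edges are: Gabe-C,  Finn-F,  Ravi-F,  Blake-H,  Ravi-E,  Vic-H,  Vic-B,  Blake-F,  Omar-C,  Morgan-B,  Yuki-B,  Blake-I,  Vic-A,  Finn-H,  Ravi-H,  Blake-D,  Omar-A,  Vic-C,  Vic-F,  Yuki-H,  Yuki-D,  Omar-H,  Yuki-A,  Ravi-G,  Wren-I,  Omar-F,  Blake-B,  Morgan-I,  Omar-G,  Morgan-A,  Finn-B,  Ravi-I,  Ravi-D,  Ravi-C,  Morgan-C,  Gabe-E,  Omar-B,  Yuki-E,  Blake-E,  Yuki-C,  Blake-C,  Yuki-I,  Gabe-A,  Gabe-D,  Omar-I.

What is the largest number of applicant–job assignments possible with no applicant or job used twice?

9

One maximum matching: Wren–I, Vic–F, Morgan–C, Ravi–G, Blake–D, Yuki–H, Gabe–E, Omar–A, Finn–B.
This saturates every applicant, so 9 is the maximum.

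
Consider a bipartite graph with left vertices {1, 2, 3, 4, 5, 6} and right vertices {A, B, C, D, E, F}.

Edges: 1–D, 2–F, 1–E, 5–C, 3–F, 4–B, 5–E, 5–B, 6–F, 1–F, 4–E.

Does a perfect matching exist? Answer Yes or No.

No

The set {2, 3, 6} has only 1 neighbour ({F}), so by Hall's theorem at most 4 of the 6 left vertices can be matched.
Hence no matching covers every left vertex.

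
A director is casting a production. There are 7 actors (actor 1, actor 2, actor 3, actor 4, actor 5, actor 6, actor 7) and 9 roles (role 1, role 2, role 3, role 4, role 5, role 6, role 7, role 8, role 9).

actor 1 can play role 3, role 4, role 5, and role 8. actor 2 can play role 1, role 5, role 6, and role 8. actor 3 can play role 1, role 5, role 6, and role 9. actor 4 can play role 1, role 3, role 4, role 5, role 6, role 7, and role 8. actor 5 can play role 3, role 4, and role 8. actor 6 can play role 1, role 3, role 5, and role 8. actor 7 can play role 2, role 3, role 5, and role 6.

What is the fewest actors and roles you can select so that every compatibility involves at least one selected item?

7

{actor 1, actor 2, actor 3, actor 4, actor 5, actor 6, actor 7} is a vertex cover of size 7: every edge has an endpoint in this set.
No smaller cover exists because actor 1–role 8, actor 2–role 6, actor 3–role 1, actor 4–role 7, actor 5–role 4, actor 6–role 5, actor 7–role 3 is a matching of size 7, and a cover must include an endpoint of each of these disjoint edges (König's theorem).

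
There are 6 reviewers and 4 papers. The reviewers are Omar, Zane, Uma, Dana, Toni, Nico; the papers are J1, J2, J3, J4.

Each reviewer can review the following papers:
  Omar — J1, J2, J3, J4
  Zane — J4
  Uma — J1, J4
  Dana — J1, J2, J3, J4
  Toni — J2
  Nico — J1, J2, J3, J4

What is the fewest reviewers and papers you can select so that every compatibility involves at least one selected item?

4

The 4 edges Omar–J2, Zane–J4, Uma–J1, Dana–J3 form a matching, so any vertex cover needs at least 4 vertices (one per matched edge).
Conversely {J1, J2, J3, J4} meets every edge and has exactly 4 vertices, so 4 is optimal.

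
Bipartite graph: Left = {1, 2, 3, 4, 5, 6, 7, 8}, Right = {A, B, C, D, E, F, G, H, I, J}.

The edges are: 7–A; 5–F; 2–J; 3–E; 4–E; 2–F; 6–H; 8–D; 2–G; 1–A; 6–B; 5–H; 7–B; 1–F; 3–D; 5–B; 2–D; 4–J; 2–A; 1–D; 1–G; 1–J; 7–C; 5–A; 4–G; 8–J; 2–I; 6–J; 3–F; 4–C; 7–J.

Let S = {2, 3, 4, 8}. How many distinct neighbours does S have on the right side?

8

The union of neighbours of {2, 3, 4, 8} is {A, C, D, E, F, G, I, J}, which has 8 elements.
Since |N(S)| = 8 ≥ |S| = 4, Hall's condition holds for this subset.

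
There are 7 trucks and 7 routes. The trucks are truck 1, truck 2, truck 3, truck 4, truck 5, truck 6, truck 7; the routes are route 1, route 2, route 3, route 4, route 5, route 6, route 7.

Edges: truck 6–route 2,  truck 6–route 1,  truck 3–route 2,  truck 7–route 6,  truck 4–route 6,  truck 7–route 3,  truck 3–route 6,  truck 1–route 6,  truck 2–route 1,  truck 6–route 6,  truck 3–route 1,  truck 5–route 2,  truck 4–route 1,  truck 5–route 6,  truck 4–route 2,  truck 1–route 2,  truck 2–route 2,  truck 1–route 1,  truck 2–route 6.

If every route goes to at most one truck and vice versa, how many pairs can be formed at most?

4

One maximum matching: truck 1-route 1, truck 2-route 6, truck 3-route 2, truck 7-route 3.
The set {truck 1, truck 2, truck 3, truck 4, truck 5, truck 6} has only 3 neighbours ({route 1, route 2, route 6}), so by Hall's theorem at most 4 of the 7 trucks can be matched.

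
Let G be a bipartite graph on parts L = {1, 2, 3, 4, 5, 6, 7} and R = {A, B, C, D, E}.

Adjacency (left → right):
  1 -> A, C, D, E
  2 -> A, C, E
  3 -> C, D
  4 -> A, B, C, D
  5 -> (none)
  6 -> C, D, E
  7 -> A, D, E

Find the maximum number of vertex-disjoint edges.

5

A valid assignment of size 5: 1–C, 2–A, 3–D, 4–B, 6–E.
The set {1, 2, 3, 5, 6, 7} has only 4 neighbours ({A, C, D, E}), so by Hall's theorem at most 5 of the 7 left vertices can be matched.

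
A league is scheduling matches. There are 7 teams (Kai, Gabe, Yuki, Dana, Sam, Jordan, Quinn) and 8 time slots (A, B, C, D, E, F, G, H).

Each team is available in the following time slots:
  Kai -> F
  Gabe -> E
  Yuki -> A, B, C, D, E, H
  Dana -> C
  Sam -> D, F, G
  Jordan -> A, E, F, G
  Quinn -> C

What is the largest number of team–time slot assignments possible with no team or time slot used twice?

6

A valid assignment of size 6: Kai–F, Gabe–E, Yuki–A, Dana–C, Sam–D, Jordan–G.
The set {Dana, Quinn} has only 1 neighbour ({C}), so by Hall's theorem at most 6 of the 7 teams can be matched.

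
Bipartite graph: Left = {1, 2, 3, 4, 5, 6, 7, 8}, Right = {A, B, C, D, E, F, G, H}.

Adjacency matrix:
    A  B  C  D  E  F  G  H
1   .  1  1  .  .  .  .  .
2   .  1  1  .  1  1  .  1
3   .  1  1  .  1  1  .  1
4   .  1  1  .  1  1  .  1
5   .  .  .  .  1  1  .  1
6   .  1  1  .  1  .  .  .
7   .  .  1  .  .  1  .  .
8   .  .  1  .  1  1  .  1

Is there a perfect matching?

The set {1, 2, 3, 4, 5, 6, 7, 8} has only 5 neighbours ({B, C, E, F, H}), so by Hall's theorem at most 5 of the 8 left vertices can be matched.
Hence no matching covers every left vertex.

No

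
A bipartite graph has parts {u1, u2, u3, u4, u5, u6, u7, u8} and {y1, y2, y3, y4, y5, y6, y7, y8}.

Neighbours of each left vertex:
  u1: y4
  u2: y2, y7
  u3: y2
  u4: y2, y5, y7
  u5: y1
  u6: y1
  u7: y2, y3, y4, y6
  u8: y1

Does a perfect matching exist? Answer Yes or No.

The set {u5, u6, u8} has only 1 neighbour ({y1}), so by Hall's theorem at most 6 of the 8 left vertices can be matched.
Hence no matching covers every left vertex.

No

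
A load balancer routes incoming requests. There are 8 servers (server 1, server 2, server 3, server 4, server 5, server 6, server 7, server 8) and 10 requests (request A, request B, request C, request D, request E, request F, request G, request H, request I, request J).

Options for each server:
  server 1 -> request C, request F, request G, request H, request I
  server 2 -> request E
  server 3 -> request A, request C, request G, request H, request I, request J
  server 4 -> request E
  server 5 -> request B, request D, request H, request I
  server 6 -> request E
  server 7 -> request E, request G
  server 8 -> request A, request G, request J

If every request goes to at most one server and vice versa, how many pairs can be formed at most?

6

One maximum matching: server 1–request F, server 2–request E, server 3–request H, server 5–request D, server 7–request G, server 8–request J.
The set {server 2, server 4, server 6} has only 1 neighbour ({request E}), so by Hall's theorem at most 6 of the 8 servers can be matched.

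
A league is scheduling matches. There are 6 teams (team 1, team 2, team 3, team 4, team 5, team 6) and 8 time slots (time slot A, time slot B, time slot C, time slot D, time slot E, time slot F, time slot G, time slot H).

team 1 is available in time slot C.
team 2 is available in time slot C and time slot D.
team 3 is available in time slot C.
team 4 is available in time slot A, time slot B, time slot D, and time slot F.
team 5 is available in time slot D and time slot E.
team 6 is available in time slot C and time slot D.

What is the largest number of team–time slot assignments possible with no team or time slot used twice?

4

A valid assignment of size 4: team 1-time slot C, team 2-time slot D, team 4-time slot F, team 5-time slot E.
The set {team 1, team 2, team 3, team 6} has only 2 neighbours ({time slot C, time slot D}), so by Hall's theorem at most 4 of the 6 teams can be matched.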